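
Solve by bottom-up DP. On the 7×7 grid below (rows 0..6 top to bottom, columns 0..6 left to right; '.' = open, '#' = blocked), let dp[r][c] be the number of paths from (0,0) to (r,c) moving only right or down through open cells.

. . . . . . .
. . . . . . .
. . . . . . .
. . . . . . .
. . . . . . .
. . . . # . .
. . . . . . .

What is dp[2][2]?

6

r\c   0   1   2   3   4   5   6
  0   1   1   1   1   1   1   1
  1   1   2   3   4   5   6   7
  2   1   3   6  10  15  21  28
  3   1   4  10  20  35  56  84
  4   1   5  15  35  70 126 210
  5   1   6  21  56   0 126 336
  6   1   7  28  84  84 210 546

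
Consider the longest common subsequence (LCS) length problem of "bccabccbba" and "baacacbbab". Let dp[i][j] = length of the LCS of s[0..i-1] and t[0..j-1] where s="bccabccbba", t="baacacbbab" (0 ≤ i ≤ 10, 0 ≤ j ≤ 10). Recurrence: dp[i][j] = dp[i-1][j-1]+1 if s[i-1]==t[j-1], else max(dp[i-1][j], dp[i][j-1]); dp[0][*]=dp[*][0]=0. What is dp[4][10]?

   ''  b  a  a  c  a  c  b  b  a  b
''  0  0  0  0  0  0  0  0  0  0  0
 b  0  1  1  1  1  1  1  1  1  1  1
 c  0  1  1  1  2  2  2  2  2  2  2
 c  0  1  1  1  2  2  3  3  3  3  3
 a  0  1  2  2  2  3  3  3  3  4  4
 b  0  1  2  2  2  3  3  4  4  4  5
 c  0  1  2  2  3  3  4  4  4  4  5
 c  0  1  2  2  3  3  4  4  4  4  5
 b  0  1  2  2  3  3  4  5  5  5  5
 b  0  1  2  2  3  3  4  5  6  6  6
 a  0  1  2  3  3  4  4  5  6  7  7

4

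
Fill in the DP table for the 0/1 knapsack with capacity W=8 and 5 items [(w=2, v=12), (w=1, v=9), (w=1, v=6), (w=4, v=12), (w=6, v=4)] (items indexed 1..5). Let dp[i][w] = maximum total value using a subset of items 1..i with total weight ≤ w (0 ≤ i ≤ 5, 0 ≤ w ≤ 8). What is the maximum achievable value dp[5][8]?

39

i\w   0   1   2   3   4   5   6   7   8
  0   0   0   0   0   0   0   0   0   0
  1   0   0  12  12  12  12  12  12  12
  2   0   9  12  21  21  21  21  21  21
  3   0   9  15  21  27  27  27  27  27
  4   0   9  15  21  27  27  27  33  39
  5   0   9  15  21  27  27  27  33  39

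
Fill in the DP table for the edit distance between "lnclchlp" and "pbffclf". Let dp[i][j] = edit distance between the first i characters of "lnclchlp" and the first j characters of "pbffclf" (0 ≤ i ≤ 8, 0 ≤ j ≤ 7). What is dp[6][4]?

   ''  p  b  f  f  c  l  f
''  0  1  2  3  4  5  6  7
 l  1  1  2  3  4  5  5  6
 n  2  2  2  3  4  5  6  6
 c  3  3  3  3  4  4  5  6
 l  4  4  4  4  4  5  4  5
 c  5  5  5  5  5  4  5  5
 h  6  6  6  6  6  5  5  6
 l  7  7  7  7  7  6  5  6
 p  8  7  8  8  8  7  6  6

6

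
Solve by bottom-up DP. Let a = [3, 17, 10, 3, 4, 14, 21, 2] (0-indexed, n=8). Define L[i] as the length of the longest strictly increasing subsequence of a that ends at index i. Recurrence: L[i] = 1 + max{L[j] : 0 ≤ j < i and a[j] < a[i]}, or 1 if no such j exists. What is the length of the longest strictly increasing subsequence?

   i    0    1    2    3    4    5    6    7
a[i]    3   17   10    3    4   14   21    2
L[i]    1    2    2    1    2    3    4    1

4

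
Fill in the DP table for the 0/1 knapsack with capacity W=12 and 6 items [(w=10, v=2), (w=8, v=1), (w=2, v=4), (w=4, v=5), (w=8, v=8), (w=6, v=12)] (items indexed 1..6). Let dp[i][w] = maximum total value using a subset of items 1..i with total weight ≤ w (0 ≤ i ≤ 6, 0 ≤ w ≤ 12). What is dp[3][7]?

i\w   0   1   2   3   4   5   6   7   8   9  10  11  12
  0   0   0   0   0   0   0   0   0   0   0   0   0   0
  1   0   0   0   0   0   0   0   0   0   0   2   2   2
  2   0   0   0   0   0   0   0   0   1   1   2   2   2
  3   0   0   4   4   4   4   4   4   4   4   5   5   6
  4   0   0   4   4   5   5   9   9   9   9   9   9   9
  5   0   0   4   4   5   5   9   9   9   9  12  12  13
  6   0   0   4   4   5   5  12  12  16  16  17  17  21

4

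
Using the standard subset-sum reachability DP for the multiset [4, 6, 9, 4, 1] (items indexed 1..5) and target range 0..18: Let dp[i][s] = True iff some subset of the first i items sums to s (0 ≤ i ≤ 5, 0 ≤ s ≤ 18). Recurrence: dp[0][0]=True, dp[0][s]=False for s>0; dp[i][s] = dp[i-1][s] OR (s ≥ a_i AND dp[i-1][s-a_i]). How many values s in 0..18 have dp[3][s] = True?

i\s   0   1   2   3   4   5   6   7   8   9  10  11  12  13  14  15  16  17  18
  0   T   F   F   F   F   F   F   F   F   F   F   F   F   F   F   F   F   F   F
  1   T   F   F   F   T   F   F   F   F   F   F   F   F   F   F   F   F   F   F
  2   T   F   F   F   T   F   T   F   F   F   T   F   F   F   F   F   F   F   F
  3   T   F   F   F   T   F   T   F   F   T   T   F   F   T   F   T   F   F   F
  4   T   F   F   F   T   F   T   F   T   T   T   F   F   T   T   T   F   T   F
  5   T   T   F   F   T   T   T   T   T   T   T   T   F   T   T   T   T   T   T

7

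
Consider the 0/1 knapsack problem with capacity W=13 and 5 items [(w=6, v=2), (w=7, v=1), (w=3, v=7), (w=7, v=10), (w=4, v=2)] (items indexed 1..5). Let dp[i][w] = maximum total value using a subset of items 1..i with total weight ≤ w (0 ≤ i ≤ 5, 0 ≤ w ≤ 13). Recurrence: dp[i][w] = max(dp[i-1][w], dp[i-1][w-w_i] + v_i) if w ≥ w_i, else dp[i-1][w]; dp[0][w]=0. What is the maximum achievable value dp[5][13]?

i\w   0   1   2   3   4   5   6   7   8   9  10  11  12  13
  0   0   0   0   0   0   0   0   0   0   0   0   0   0   0
  1   0   0   0   0   0   0   2   2   2   2   2   2   2   2
  2   0   0   0   0   0   0   2   2   2   2   2   2   2   3
  3   0   0   0   7   7   7   7   7   7   9   9   9   9   9
  4   0   0   0   7   7   7   7  10  10  10  17  17  17  17
  5   0   0   0   7   7   7   7  10  10  10  17  17  17  17

17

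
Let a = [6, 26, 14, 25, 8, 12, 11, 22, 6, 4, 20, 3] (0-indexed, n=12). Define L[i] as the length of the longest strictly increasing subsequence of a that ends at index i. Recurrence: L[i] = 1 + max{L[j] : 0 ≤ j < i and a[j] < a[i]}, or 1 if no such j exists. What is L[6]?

   i    0    1    2    3    4    5    6    7    8    9   10   11
a[i]    6   26   14   25    8   12   11   22    6    4   20    3
L[i]    1    2    2    3    2    3    3    4    1    1    4    1

3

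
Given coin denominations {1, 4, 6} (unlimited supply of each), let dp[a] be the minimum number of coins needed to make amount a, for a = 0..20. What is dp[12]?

 a  0  1  2  3  4  5  6  7  8  9 10 11 12 13 14 15 16 17 18 19 20
dp  0  1  2  3  1  2  1  2  2  3  2  3  2  3  3  4  3  4  3  4  4

2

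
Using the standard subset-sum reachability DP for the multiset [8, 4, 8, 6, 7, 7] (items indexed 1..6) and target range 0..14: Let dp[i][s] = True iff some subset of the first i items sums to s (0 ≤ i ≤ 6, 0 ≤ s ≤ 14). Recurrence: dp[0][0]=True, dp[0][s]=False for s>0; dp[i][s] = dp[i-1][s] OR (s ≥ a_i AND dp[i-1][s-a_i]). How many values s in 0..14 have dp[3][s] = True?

i\s   0   1   2   3   4   5   6   7   8   9  10  11  12  13  14
  0   T   F   F   F   F   F   F   F   F   F   F   F   F   F   F
  1   T   F   F   F   F   F   F   F   T   F   F   F   F   F   F
  2   T   F   F   F   T   F   F   F   T   F   F   F   T   F   F
  3   T   F   F   F   T   F   F   F   T   F   F   F   T   F   F
  4   T   F   F   F   T   F   T   F   T   F   T   F   T   F   T
  5   T   F   F   F   T   F   T   T   T   F   T   T   T   T   T
  6   T   F   F   F   T   F   T   T   T   F   T   T   T   T   T

4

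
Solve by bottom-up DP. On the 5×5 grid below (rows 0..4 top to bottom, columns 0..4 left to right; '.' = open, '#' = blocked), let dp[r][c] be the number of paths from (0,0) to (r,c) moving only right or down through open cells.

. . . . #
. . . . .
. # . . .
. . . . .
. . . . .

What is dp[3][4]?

r\c   0   1   2   3   4
  0   1   1   1   1   0
  1   1   2   3   4   4
  2   1   0   3   7  11
  3   1   1   4  11  22
  4   1   2   6  17  39

22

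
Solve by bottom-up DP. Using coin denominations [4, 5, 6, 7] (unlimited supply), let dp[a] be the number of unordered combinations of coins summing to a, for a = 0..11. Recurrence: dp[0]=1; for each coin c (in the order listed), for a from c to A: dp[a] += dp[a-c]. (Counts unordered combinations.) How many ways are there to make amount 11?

after  coin     0     1     2     3     4     5     6     7     8     9    10    11
          4     1     0     0     0     1     0     0     0     1     0     0     0
          5     1     0     0     0     1     1     0     0     1     1     1     0
          6     1     0     0     0     1     1     1     0     1     1     2     1
          7     1     0     0     0     1     1     1     1     1     1     2     2

2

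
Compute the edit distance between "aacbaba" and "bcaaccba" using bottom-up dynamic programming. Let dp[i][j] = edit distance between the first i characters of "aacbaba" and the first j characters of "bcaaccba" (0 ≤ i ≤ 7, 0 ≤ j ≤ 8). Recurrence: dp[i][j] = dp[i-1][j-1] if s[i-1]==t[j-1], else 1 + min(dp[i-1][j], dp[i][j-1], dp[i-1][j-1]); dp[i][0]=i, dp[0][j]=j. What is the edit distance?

4

   ''  b  c  a  a  c  c  b  a
''  0  1  2  3  4  5  6  7  8
 a  1  1  2  2  3  4  5  6  7
 a  2  2  2  2  2  3  4  5  6
 c  3  3  2  3  3  2  3  4  5
 b  4  3  3  3  4  3  3  3  4
 a  5  4  4  3  3  4  4  4  3
 b  6  5  5  4  4  4  5  4  4
 a  7  6  6  5  4  5  5  5  4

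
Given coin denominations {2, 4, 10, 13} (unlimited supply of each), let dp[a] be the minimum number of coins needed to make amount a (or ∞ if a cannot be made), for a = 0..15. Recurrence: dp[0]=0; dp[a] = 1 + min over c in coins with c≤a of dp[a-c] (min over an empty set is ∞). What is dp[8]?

 a  0  1  2  3  4  5  6  7  8  9 10 11 12 13 14 15
dp  0  -  1  -  1  -  2  -  2  -  1  -  2  1  2  2
(- denotes ∞ / unreachable)

2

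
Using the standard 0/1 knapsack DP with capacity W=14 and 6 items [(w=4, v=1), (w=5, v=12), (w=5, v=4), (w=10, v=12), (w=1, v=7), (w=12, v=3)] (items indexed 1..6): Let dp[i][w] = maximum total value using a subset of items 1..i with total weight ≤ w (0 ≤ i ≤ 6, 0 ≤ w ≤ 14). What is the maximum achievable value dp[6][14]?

i\w   0   1   2   3   4   5   6   7   8   9  10  11  12  13  14
  0   0   0   0   0   0   0   0   0   0   0   0   0   0   0   0
  1   0   0   0   0   1   1   1   1   1   1   1   1   1   1   1
  2   0   0   0   0   1  12  12  12  12  13  13  13  13  13  13
  3   0   0   0   0   1  12  12  12  12  13  16  16  16  16  17
  4   0   0   0   0   1  12  12  12  12  13  16  16  16  16  17
  5   0   7   7   7   7  12  19  19  19  19  20  23  23  23  23
  6   0   7   7   7   7  12  19  19  19  19  20  23  23  23  23

23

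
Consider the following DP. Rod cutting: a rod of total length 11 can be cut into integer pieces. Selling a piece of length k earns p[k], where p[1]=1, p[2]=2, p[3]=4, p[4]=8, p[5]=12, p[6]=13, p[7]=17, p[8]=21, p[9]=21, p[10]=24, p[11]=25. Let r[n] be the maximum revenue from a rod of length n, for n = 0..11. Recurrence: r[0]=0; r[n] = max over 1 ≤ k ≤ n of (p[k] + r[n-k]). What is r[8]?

21

   n    0    1    2    3    4    5    6    7    8    9   10   11
r[n]    0    1    2    4    8   12   13   17   21   22   24   25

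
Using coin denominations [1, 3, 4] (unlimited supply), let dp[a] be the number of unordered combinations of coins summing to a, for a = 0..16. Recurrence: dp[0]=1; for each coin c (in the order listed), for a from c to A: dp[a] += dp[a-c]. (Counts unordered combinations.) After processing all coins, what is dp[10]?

after  coin     0     1     2     3     4     5     6     7     8     9    10    11    12    13    14    15    16
          1     1     1     1     1     1     1     1     1     1     1     1     1     1     1     1     1     1
          3     1     1     1     2     2     2     3     3     3     4     4     4     5     5     5     6     6
          4     1     1     1     2     3     3     4     5     6     7     8     9    11    12    13    15    17

8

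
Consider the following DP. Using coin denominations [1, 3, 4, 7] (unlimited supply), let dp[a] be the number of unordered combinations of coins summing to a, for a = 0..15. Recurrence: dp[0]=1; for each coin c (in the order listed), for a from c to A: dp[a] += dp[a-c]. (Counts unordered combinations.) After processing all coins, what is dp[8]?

after  coin     0     1     2     3     4     5     6     7     8     9    10    11    12    13    14    15
          1     1     1     1     1     1     1     1     1     1     1     1     1     1     1     1     1
          3     1     1     1     2     2     2     3     3     3     4     4     4     5     5     5     6
          4     1     1     1     2     3     3     4     5     6     7     8     9    11    12    13    15
          7     1     1     1     2     3     3     4     6     7     8    10    12    14    16    19    22

7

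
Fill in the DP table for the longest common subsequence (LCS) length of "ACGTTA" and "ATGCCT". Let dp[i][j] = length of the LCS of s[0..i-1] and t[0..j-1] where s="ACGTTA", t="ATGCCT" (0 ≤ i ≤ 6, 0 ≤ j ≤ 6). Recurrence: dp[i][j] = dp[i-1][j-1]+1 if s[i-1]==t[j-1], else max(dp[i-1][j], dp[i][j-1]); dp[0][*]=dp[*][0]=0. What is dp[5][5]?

   ''  A  T  G  C  C  T
''  0  0  0  0  0  0  0
 A  0  1  1  1  1  1  1
 C  0  1  1  1  2  2  2
 G  0  1  1  2  2  2  2
 T  0  1  2  2  2  2  3
 T  0  1  2  2  2  2  3
 A  0  1  2  2  2  2  3

2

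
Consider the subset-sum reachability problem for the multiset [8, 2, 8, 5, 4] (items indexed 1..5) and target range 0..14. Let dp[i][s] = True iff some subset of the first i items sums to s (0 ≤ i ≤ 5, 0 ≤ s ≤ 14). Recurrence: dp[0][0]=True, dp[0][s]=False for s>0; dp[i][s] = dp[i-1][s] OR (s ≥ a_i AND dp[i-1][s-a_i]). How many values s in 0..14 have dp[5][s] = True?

13

i\s   0   1   2   3   4   5   6   7   8   9  10  11  12  13  14
  0   T   F   F   F   F   F   F   F   F   F   F   F   F   F   F
  1   T   F   F   F   F   F   F   F   T   F   F   F   F   F   F
  2   T   F   T   F   F   F   F   F   T   F   T   F   F   F   F
  3   T   F   T   F   F   F   F   F   T   F   T   F   F   F   F
  4   T   F   T   F   F   T   F   T   T   F   T   F   F   T   F
  5   T   F   T   F   T   T   T   T   T   T   T   T   T   T   T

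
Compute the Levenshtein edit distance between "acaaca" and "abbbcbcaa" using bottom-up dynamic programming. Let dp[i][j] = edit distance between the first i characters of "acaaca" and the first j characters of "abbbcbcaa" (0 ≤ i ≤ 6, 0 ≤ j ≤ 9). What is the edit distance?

6

   ''  a  b  b  b  c  b  c  a  a
''  0  1  2  3  4  5  6  7  8  9
 a  1  0  1  2  3  4  5  6  7  8
 c  2  1  1  2  3  3  4  5  6  7
 a  3  2  2  2  3  4  4  5  5  6
 a  4  3  3  3  3  4  5  5  5  5
 c  5  4  4  4  4  3  4  5  6  6
 a  6  5  5  5  5  4  4  5  5  6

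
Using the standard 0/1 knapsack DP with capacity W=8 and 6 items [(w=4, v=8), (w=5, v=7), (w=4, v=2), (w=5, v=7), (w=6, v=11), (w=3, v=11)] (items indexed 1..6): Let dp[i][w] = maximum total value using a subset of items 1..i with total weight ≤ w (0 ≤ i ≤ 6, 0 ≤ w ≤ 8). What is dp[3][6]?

i\w   0   1   2   3   4   5   6   7   8
  0   0   0   0   0   0   0   0   0   0
  1   0   0   0   0   8   8   8   8   8
  2   0   0   0   0   8   8   8   8   8
  3   0   0   0   0   8   8   8   8  10
  4   0   0   0   0   8   8   8   8  10
  5   0   0   0   0   8   8  11  11  11
  6   0   0   0  11  11  11  11  19  19

8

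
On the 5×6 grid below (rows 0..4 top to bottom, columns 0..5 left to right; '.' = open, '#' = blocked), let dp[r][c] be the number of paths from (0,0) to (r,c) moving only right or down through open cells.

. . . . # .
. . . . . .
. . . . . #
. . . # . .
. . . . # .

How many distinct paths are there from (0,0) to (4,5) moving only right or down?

r\c   0   1   2   3   4   5
  0   1   1   1   1   0   0
  1   1   2   3   4   4   4
  2   1   3   6  10  14   0
  3   1   4  10   0  14  14
  4   1   5  15  15   0  14

14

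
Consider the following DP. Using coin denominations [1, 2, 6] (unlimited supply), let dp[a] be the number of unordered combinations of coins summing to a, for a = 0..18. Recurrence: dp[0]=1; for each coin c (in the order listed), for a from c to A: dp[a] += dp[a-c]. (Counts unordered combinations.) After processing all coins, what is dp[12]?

12

after  coin     0     1     2     3     4     5     6     7     8     9    10    11    12    13    14    15    16    17    18
          1     1     1     1     1     1     1     1     1     1     1     1     1     1     1     1     1     1     1     1
          2     1     1     2     2     3     3     4     4     5     5     6     6     7     7     8     8     9     9    10
          6     1     1     2     2     3     3     5     5     7     7     9     9    12    12    15    15    18    18    22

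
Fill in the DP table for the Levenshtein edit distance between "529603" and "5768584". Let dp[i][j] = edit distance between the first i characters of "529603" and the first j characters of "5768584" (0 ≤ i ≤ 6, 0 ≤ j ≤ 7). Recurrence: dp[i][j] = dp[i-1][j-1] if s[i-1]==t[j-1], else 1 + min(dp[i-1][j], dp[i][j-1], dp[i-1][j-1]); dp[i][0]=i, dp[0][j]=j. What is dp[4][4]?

3

   ''  5  7  6  8  5  8  4
''  0  1  2  3  4  5  6  7
 5  1  0  1  2  3  4  5  6
 2  2  1  1  2  3  4  5  6
 9  3  2  2  2  3  4  5  6
 6  4  3  3  2  3  4  5  6
 0  5  4  4  3  3  4  5  6
 3  6  5  5  4  4  4  5  6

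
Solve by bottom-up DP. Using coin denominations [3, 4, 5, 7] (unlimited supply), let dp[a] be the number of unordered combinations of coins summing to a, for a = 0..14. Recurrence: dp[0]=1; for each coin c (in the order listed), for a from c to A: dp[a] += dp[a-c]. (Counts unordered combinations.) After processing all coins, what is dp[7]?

2

after  coin     0     1     2     3     4     5     6     7     8     9    10    11    12    13    14
          3     1     0     0     1     0     0     1     0     0     1     0     0     1     0     0
          4     1     0     0     1     1     0     1     1     1     1     1     1     2     1     1
          5     1     0     0     1     1     1     1     1     2     2     2     2     3     3     3
          7     1     0     0     1     1     1     1     2     2     2     3     3     4     4     5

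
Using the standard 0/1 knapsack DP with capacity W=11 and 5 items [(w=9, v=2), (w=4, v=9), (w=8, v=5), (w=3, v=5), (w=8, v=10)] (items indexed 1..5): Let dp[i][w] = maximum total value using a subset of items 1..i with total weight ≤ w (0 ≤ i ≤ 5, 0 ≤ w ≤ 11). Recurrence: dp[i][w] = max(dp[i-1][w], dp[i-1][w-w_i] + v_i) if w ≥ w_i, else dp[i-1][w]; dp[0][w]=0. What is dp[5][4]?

9

i\w   0   1   2   3   4   5   6   7   8   9  10  11
  0   0   0   0   0   0   0   0   0   0   0   0   0
  1   0   0   0   0   0   0   0   0   0   2   2   2
  2   0   0   0   0   9   9   9   9   9   9   9   9
  3   0   0   0   0   9   9   9   9   9   9   9   9
  4   0   0   0   5   9   9   9  14  14  14  14  14
  5   0   0   0   5   9   9   9  14  14  14  14  15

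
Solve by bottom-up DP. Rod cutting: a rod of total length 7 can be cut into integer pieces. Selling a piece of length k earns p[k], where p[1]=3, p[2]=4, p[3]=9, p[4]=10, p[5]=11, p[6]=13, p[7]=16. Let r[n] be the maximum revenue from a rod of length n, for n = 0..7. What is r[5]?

15

   n    0    1    2    3    4    5    6    7
r[n]    0    3    6    9   12   15   18   21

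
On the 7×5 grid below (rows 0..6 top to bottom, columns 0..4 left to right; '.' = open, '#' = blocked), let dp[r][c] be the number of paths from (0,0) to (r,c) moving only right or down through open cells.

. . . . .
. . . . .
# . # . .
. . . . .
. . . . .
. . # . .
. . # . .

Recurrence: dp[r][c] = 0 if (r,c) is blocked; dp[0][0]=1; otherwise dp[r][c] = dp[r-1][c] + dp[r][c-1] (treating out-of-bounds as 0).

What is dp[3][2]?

r\c   0   1   2   3   4
  0   1   1   1   1   1
  1   1   2   3   4   5
  2   0   2   0   4   9
  3   0   2   2   6  15
  4   0   2   4  10  25
  5   0   2   0  10  35
  6   0   2   0  10  45

2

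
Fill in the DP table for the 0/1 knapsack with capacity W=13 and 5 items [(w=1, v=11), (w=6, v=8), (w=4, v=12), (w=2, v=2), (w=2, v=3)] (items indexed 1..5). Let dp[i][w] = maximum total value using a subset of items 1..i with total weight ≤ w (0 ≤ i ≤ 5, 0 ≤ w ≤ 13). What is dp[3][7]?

23

i\w   0   1   2   3   4   5   6   7   8   9  10  11  12  13
  0   0   0   0   0   0   0   0   0   0   0   0   0   0   0
  1   0  11  11  11  11  11  11  11  11  11  11  11  11  11
  2   0  11  11  11  11  11  11  19  19  19  19  19  19  19
  3   0  11  11  11  12  23  23  23  23  23  23  31  31  31
  4   0  11  11  13  13  23  23  25  25  25  25  31  31  33
  5   0  11  11  14  14  23  23  26  26  28  28  31  31  34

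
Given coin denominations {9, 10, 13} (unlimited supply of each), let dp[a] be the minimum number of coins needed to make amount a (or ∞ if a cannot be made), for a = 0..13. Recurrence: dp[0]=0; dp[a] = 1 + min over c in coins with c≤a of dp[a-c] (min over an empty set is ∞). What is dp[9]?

1

 a  0  1  2  3  4  5  6  7  8  9 10 11 12 13
dp  0  -  -  -  -  -  -  -  -  1  1  -  -  1
(- denotes ∞ / unreachable)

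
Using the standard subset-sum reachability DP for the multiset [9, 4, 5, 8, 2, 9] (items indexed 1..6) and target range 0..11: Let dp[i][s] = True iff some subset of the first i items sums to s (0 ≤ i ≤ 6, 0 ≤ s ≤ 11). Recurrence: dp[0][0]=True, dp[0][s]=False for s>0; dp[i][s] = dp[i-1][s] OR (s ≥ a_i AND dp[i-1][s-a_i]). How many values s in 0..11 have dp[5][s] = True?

i\s   0   1   2   3   4   5   6   7   8   9  10  11
  0   T   F   F   F   F   F   F   F   F   F   F   F
  1   T   F   F   F   F   F   F   F   F   T   F   F
  2   T   F   F   F   T   F   F   F   F   T   F   F
  3   T   F   F   F   T   T   F   F   F   T   F   F
  4   T   F   F   F   T   T   F   F   T   T   F   F
  5   T   F   T   F   T   T   T   T   T   T   T   T
  6   T   F   T   F   T   T   T   T   T   T   T   T

10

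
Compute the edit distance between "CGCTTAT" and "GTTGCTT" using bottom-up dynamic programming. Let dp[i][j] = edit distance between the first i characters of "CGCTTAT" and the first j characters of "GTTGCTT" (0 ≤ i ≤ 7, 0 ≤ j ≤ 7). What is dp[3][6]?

   ''  G  T  T  G  C  T  T
''  0  1  2  3  4  5  6  7
 C  1  1  2  3  4  4  5  6
 G  2  1  2  3  3  4  5  6
 C  3  2  2  3  4  3  4  5
 T  4  3  2  2  3  4  3  4
 T  5  4  3  2  3  4  4  3
 A  6  5  4  3  3  4  5  4
 T  7  6  5  4  4  4  4  5

4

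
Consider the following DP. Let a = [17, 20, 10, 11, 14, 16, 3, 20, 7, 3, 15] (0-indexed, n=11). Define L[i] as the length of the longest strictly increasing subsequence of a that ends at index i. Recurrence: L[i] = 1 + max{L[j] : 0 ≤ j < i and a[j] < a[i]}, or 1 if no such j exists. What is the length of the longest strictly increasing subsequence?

   i    0    1    2    3    4    5    6    7    8    9   10
a[i]   17   20   10   11   14   16    3   20    7    3   15
L[i]    1    2    1    2    3    4    1    5    2    1    4

5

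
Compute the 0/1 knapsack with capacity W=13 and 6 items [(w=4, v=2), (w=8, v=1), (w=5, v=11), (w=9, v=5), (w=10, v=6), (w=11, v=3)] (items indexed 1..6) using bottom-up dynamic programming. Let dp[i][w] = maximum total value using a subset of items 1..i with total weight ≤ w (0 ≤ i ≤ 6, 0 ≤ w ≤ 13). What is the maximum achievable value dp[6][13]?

i\w   0   1   2   3   4   5   6   7   8   9  10  11  12  13
  0   0   0   0   0   0   0   0   0   0   0   0   0   0   0
  1   0   0   0   0   2   2   2   2   2   2   2   2   2   2
  2   0   0   0   0   2   2   2   2   2   2   2   2   3   3
  3   0   0   0   0   2  11  11  11  11  13  13  13  13  13
  4   0   0   0   0   2  11  11  11  11  13  13  13  13  13
  5   0   0   0   0   2  11  11  11  11  13  13  13  13  13
  6   0   0   0   0   2  11  11  11  11  13  13  13  13  13

13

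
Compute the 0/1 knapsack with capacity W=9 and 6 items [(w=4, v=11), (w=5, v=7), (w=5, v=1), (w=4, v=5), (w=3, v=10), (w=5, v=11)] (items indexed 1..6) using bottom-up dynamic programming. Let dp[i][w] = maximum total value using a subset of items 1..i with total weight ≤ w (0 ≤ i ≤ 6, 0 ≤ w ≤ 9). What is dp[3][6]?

11

i\w   0   1   2   3   4   5   6   7   8   9
  0   0   0   0   0   0   0   0   0   0   0
  1   0   0   0   0  11  11  11  11  11  11
  2   0   0   0   0  11  11  11  11  11  18
  3   0   0   0   0  11  11  11  11  11  18
  4   0   0   0   0  11  11  11  11  16  18
  5   0   0   0  10  11  11  11  21  21  21
  6   0   0   0  10  11  11  11  21  21  22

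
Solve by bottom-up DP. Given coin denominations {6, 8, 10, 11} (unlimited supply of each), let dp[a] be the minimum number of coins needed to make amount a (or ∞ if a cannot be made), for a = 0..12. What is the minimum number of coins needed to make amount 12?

2

 a  0  1  2  3  4  5  6  7  8  9 10 11 12
dp  0  -  -  -  -  -  1  -  1  -  1  1  2
(- denotes ∞ / unreachable)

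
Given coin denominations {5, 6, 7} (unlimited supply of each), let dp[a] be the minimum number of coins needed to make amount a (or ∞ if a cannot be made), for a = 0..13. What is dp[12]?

 a  0  1  2  3  4  5  6  7  8  9 10 11 12 13
dp  0  -  -  -  -  1  1  1  -  -  2  2  2  2
(- denotes ∞ / unreachable)

2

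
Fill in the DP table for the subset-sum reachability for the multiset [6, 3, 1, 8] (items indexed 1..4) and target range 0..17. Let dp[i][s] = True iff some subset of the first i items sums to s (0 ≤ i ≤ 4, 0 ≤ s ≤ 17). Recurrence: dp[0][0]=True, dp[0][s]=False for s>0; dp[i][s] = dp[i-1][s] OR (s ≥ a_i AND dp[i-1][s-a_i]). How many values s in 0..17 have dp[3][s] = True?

i\s   0   1   2   3   4   5   6   7   8   9  10  11  12  13  14  15  16  17
  0   T   F   F   F   F   F   F   F   F   F   F   F   F   F   F   F   F   F
  1   T   F   F   F   F   F   T   F   F   F   F   F   F   F   F   F   F   F
  2   T   F   F   T   F   F   T   F   F   T   F   F   F   F   F   F   F   F
  3   T   T   F   T   T   F   T   T   F   T   T   F   F   F   F   F   F   F
  4   T   T   F   T   T   F   T   T   T   T   T   T   T   F   T   T   F   T

8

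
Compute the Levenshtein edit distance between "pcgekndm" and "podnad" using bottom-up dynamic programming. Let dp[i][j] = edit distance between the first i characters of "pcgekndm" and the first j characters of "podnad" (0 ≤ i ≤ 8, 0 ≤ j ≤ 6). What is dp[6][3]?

5

   ''  p  o  d  n  a  d
''  0  1  2  3  4  5  6
 p  1  0  1  2  3  4  5
 c  2  1  1  2  3  4  5
 g  3  2  2  2  3  4  5
 e  4  3  3  3  3  4  5
 k  5  4  4  4  4  4  5
 n  6  5  5  5  4  5  5
 d  7  6  6  5  5  5  5
 m  8  7  7  6  6  6  6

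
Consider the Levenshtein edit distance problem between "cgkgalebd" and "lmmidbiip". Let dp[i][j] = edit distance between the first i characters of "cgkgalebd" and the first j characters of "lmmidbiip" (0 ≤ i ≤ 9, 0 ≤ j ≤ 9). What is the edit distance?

   ''  l  m  m  i  d  b  i  i  p
''  0  1  2  3  4  5  6  7  8  9
 c  1  1  2  3  4  5  6  7  8  9
 g  2  2  2  3  4  5  6  7  8  9
 k  3  3  3  3  4  5  6  7  8  9
 g  4  4  4  4  4  5  6  7  8  9
 a  5  5  5  5  5  5  6  7  8  9
 l  6  5  6  6  6  6  6  7  8  9
 e  7  6  6  7  7  7  7  7  8  9
 b  8  7  7  7  8  8  7  8  8  9
 d  9  8  8  8  8  8  8  8  9  9

9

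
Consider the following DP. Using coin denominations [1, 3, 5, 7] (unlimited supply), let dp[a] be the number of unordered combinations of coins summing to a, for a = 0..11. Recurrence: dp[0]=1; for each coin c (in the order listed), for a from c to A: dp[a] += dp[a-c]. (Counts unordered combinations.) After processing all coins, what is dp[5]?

3

after  coin     0     1     2     3     4     5     6     7     8     9    10    11
          1     1     1     1     1     1     1     1     1     1     1     1     1
          3     1     1     1     2     2     2     3     3     3     4     4     4
          5     1     1     1     2     2     3     4     4     5     6     7     8
          7     1     1     1     2     2     3     4     5     6     7     9    10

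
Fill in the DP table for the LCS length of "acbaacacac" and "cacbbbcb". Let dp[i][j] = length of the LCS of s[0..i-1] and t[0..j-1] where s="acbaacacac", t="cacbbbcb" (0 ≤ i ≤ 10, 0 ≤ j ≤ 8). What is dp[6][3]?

3

   ''  c  a  c  b  b  b  c  b
''  0  0  0  0  0  0  0  0  0
 a  0  0  1  1  1  1  1  1  1
 c  0  1  1  2  2  2  2  2  2
 b  0  1  1  2  3  3  3  3  3
 a  0  1  2  2  3  3  3  3  3
 a  0  1  2  2  3  3  3  3  3
 c  0  1  2  3  3  3  3  4  4
 a  0  1  2  3  3  3  3  4  4
 c  0  1  2  3  3  3  3  4  4
 a  0  1  2  3  3  3  3  4  4
 c  0  1  2  3  3  3  3  4  4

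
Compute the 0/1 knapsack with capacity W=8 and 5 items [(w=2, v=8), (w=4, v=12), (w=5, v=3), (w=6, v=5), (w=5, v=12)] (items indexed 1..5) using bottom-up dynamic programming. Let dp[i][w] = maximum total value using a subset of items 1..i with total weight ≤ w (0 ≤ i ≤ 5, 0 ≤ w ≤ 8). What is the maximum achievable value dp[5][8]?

20

i\w   0   1   2   3   4   5   6   7   8
  0   0   0   0   0   0   0   0   0   0
  1   0   0   8   8   8   8   8   8   8
  2   0   0   8   8  12  12  20  20  20
  3   0   0   8   8  12  12  20  20  20
  4   0   0   8   8  12  12  20  20  20
  5   0   0   8   8  12  12  20  20  20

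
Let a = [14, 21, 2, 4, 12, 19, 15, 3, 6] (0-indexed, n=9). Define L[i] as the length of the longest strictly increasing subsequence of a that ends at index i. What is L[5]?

4

   i    0    1    2    3    4    5    6    7    8
a[i]   14   21    2    4   12   19   15    3    6
L[i]    1    2    1    2    3    4    4    2    3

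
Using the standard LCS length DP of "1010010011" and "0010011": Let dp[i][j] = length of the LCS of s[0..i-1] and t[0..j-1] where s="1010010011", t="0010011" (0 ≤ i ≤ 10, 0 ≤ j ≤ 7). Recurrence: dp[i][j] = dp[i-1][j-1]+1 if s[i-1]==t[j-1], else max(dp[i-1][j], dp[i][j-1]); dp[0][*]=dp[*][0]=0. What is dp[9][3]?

3

   ''  0  0  1  0  0  1  1
''  0  0  0  0  0  0  0  0
 1  0  0  0  1  1  1  1  1
 0  0  1  1  1  2  2  2  2
 1  0  1  1  2  2  2  3  3
 0  0  1  2  2  3  3  3  3
 0  0  1  2  2  3  4  4  4
 1  0  1  2  3  3  4  5  5
 0  0  1  2  3  4  4  5  5
 0  0  1  2  3  4  5  5  5
 1  0  1  2  3  4  5  6  6
 1  0  1  2  3  4  5  6  7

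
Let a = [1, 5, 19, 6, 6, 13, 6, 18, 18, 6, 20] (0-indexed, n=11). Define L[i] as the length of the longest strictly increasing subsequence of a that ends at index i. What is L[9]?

   i    0    1    2    3    4    5    6    7    8    9   10
a[i]    1    5   19    6    6   13    6   18   18    6   20
L[i]    1    2    3    3    3    4    3    5    5    3    6

3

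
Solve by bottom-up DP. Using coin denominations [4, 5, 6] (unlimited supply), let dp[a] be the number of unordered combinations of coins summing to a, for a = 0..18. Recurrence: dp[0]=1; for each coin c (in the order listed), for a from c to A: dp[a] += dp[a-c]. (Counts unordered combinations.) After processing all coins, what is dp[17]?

after  coin     0     1     2     3     4     5     6     7     8     9    10    11    12    13    14    15    16    17    18
          4     1     0     0     0     1     0     0     0     1     0     0     0     1     0     0     0     1     0     0
          5     1     0     0     0     1     1     0     0     1     1     1     0     1     1     1     1     1     1     1
          6     1     0     0     0     1     1     1     0     1     1     2     1     2     1     2     2     3     2     3

2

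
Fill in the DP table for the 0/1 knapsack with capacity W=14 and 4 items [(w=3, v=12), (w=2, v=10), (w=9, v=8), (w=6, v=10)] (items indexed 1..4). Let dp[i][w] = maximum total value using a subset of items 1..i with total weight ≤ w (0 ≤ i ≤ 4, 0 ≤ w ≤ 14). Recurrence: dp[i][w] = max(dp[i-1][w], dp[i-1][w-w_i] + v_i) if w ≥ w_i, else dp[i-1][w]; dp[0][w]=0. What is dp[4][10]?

i\w   0   1   2   3   4   5   6   7   8   9  10  11  12  13  14
  0   0   0   0   0   0   0   0   0   0   0   0   0   0   0   0
  1   0   0   0  12  12  12  12  12  12  12  12  12  12  12  12
  2   0   0  10  12  12  22  22  22  22  22  22  22  22  22  22
  3   0   0  10  12  12  22  22  22  22  22  22  22  22  22  30
  4   0   0  10  12  12  22  22  22  22  22  22  32  32  32  32

22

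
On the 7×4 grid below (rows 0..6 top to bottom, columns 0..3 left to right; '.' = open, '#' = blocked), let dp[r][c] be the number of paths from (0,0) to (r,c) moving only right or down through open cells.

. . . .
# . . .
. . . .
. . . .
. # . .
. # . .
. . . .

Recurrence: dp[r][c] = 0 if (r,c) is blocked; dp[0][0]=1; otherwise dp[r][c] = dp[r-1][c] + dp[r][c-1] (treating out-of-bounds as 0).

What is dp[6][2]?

4

r\c   0   1   2   3
  0   1   1   1   1
  1   0   1   2   3
  2   0   1   3   6
  3   0   1   4  10
  4   0   0   4  14
  5   0   0   4  18
  6   0   0   4  22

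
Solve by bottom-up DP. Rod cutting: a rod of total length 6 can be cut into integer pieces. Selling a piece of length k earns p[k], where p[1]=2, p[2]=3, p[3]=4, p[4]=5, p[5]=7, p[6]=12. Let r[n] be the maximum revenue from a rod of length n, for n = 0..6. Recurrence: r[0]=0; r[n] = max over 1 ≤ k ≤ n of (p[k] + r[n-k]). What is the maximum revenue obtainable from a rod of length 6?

12

   n    0    1    2    3    4    5    6
r[n]    0    2    4    6    8   10   12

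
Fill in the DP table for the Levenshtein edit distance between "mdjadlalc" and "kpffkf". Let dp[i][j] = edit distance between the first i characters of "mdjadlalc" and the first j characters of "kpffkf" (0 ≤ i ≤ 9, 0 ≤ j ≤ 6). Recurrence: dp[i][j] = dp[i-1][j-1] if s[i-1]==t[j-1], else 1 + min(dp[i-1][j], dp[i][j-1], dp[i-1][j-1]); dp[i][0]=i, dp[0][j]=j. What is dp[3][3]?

3

   ''  k  p  f  f  k  f
''  0  1  2  3  4  5  6
 m  1  1  2  3  4  5  6
 d  2  2  2  3  4  5  6
 j  3  3  3  3  4  5  6
 a  4  4  4  4  4  5  6
 d  5  5  5  5  5  5  6
 l  6  6  6  6  6  6  6
 a  7  7  7  7  7  7  7
 l  8  8  8  8  8  8  8
 c  9  9  9  9  9  9  9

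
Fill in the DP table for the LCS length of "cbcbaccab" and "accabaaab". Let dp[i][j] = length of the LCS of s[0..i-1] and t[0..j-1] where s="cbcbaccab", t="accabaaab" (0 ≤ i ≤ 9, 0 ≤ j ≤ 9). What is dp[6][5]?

3

   ''  a  c  c  a  b  a  a  a  b
''  0  0  0  0  0  0  0  0  0  0
 c  0  0  1  1  1  1  1  1  1  1
 b  0  0  1  1  1  2  2  2  2  2
 c  0  0  1  2  2  2  2  2  2  2
 b  0  0  1  2  2  3  3  3  3  3
 a  0  1  1  2  3  3  4  4  4  4
 c  0  1  2  2  3  3  4  4  4  4
 c  0  1  2  3  3  3  4  4  4  4
 a  0  1  2  3  4  4  4  5  5  5
 b  0  1  2  3  4  5  5  5  5  6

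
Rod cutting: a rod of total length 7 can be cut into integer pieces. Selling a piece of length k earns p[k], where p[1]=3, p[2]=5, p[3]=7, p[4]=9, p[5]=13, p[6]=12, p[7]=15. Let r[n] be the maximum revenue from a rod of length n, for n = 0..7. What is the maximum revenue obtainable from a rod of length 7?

   n    0    1    2    3    4    5    6    7
r[n]    0    3    6    9   12   15   18   21

21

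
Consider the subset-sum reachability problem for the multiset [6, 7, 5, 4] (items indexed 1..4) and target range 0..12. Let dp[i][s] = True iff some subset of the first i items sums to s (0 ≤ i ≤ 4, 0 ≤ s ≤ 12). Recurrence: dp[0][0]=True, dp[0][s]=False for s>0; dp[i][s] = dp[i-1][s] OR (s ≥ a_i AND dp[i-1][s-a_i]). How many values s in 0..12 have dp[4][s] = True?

i\s   0   1   2   3   4   5   6   7   8   9  10  11  12
  0   T   F   F   F   F   F   F   F   F   F   F   F   F
  1   T   F   F   F   F   F   T   F   F   F   F   F   F
  2   T   F   F   F   F   F   T   T   F   F   F   F   F
  3   T   F   F   F   F   T   T   T   F   F   F   T   T
  4   T   F   F   F   T   T   T   T   F   T   T   T   T

9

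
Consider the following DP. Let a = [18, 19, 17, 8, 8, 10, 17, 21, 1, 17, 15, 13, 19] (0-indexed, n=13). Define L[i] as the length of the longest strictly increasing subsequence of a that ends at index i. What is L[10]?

   i    0    1    2    3    4    5    6    7    8    9   10   11   12
a[i]   18   19   17    8    8   10   17   21    1   17   15   13   19
L[i]    1    2    1    1    1    2    3    4    1    3    3    3    4

3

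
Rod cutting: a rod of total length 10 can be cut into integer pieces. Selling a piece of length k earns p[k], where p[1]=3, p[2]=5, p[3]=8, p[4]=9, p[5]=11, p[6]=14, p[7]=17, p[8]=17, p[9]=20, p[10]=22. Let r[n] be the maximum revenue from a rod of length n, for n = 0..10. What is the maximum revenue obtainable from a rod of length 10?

30

   n    0    1    2    3    4    5    6    7    8    9   10
r[n]    0    3    6    9   12   15   18   21   24   27   30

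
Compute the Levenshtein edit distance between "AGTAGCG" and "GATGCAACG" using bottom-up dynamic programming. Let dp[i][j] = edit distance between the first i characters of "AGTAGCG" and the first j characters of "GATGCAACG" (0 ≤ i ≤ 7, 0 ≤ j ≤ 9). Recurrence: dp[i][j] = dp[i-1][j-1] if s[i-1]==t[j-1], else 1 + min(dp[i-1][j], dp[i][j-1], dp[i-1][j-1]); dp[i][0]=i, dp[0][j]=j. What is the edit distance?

4

   ''  G  A  T  G  C  A  A  C  G
''  0  1  2  3  4  5  6  7  8  9
 A  1  1  1  2  3  4  5  6  7  8
 G  2  1  2  2  2  3  4  5  6  7
 T  3  2  2  2  3  3  4  5  6  7
 A  4  3  2  3  3  4  3  4  5  6
 G  5  4  3  3  3  4  4  4  5  5
 C  6  5  4  4  4  3  4  5  4  5
 G  7  6  5  5  4  4  4  5  5  4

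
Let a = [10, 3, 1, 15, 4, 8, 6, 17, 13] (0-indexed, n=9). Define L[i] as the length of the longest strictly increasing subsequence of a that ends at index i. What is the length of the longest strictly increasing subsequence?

4

   i    0    1    2    3    4    5    6    7    8
a[i]   10    3    1   15    4    8    6   17   13
L[i]    1    1    1    2    2    3    3    4    4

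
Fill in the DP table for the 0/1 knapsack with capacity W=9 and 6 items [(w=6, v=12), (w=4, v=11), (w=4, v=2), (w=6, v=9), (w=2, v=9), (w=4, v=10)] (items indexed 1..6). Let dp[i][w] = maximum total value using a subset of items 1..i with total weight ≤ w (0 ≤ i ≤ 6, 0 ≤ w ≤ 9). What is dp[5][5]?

11

i\w   0   1   2   3   4   5   6   7   8   9
  0   0   0   0   0   0   0   0   0   0   0
  1   0   0   0   0   0   0  12  12  12  12
  2   0   0   0   0  11  11  12  12  12  12
  3   0   0   0   0  11  11  12  12  13  13
  4   0   0   0   0  11  11  12  12  13  13
  5   0   0   9   9  11  11  20  20  21  21
  6   0   0   9   9  11  11  20  20  21  21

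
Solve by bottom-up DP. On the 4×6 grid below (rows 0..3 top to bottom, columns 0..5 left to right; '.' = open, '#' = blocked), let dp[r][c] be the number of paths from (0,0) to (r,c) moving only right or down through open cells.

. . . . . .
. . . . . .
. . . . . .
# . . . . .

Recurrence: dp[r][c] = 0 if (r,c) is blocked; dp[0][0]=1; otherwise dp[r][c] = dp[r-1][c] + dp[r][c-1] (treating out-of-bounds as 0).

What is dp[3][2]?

9

r\c   0   1   2   3   4   5
  0   1   1   1   1   1   1
  1   1   2   3   4   5   6
  2   1   3   6  10  15  21
  3   0   3   9  19  34  55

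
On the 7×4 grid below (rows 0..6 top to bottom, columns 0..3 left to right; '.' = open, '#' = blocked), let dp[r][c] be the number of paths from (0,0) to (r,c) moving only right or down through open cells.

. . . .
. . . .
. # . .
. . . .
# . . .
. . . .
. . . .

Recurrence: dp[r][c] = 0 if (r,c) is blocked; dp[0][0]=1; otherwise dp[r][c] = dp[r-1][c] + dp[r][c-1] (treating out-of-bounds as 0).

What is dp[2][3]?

7

r\c   0   1   2   3
  0   1   1   1   1
  1   1   2   3   4
  2   1   0   3   7
  3   1   1   4  11
  4   0   1   5  16
  5   0   1   6  22
  6   0   1   7  29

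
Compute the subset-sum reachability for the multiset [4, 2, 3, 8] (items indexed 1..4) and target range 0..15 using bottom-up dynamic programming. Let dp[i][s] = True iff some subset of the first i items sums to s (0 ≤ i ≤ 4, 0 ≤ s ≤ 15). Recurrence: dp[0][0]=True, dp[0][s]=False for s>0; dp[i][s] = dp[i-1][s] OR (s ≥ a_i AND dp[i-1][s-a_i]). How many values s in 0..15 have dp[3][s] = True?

i\s   0   1   2   3   4   5   6   7   8   9  10  11  12  13  14  15
  0   T   F   F   F   F   F   F   F   F   F   F   F   F   F   F   F
  1   T   F   F   F   T   F   F   F   F   F   F   F   F   F   F   F
  2   T   F   T   F   T   F   T   F   F   F   F   F   F   F   F   F
  3   T   F   T   T   T   T   T   T   F   T   F   F   F   F   F   F
  4   T   F   T   T   T   T   T   T   T   T   T   T   T   T   T   T

8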